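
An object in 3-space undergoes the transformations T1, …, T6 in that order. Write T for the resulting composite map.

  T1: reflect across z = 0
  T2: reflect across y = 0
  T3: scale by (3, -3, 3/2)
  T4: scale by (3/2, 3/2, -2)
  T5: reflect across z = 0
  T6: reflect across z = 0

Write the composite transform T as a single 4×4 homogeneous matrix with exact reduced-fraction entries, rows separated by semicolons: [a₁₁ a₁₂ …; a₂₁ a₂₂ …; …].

T1 = [1 0 0 0; 0 1 0 0; 0 0 -1 0; 0 0 0 1]
T2·T1 = [1 0 0 0; 0 -1 0 0; 0 0 -1 0; 0 0 0 1]
T3·…·T1 = [3 0 0 0; 0 3 0 0; 0 0 -3/2 0; 0 0 0 1]
T4·…·T1 = [9/2 0 0 0; 0 9/2 0 0; 0 0 3 0; 0 0 0 1]
T5·…·T1 = [9/2 0 0 0; 0 9/2 0 0; 0 0 -3 0; 0 0 0 1]
T6·…·T1 = [9/2 0 0 0; 0 9/2 0 0; 0 0 3 0; 0 0 0 1]

T = [9/2 0 0 0; 0 9/2 0 0; 0 0 3 0; 0 0 0 1]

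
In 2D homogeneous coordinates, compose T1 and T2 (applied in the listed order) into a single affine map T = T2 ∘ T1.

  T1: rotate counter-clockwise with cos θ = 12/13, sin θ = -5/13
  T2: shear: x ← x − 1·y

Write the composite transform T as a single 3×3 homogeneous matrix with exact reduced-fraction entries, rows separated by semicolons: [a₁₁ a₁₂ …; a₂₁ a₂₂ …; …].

T = [17/13 -7/13 0; -5/13 12/13 0; 0 0 1]

T1 = [12/13 5/13 0; -5/13 12/13 0; 0 0 1]
T2·T1 = [17/13 -7/13 0; -5/13 12/13 0; 0 0 1]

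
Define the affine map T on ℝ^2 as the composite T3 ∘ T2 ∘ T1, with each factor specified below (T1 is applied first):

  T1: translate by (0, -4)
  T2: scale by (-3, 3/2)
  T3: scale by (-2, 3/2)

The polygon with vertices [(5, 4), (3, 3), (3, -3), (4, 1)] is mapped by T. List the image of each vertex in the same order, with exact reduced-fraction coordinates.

image vertices: (30, 0), (18, -9/4), (18, -63/4), (24, -27/4)

T1 translate by (0, -4): (5, 4) → (5, 0); (3, 3) → (3, -1); (3, -3) → (3, -7); (4, 1) → (4, -3)
T2 scale by (-3, 3/2): (5, 0) → (-15, 0); (3, -1) → (-9, -3/2); (3, -7) → (-9, -21/2); (4, -3) → (-12, -9/2)
T3 scale by (-2, 3/2): (-15, 0) → (30, 0); (-9, -3/2) → (18, -9/4); (-9, -21/2) → (18, -63/4); (-12, -9/2) → (24, -27/4)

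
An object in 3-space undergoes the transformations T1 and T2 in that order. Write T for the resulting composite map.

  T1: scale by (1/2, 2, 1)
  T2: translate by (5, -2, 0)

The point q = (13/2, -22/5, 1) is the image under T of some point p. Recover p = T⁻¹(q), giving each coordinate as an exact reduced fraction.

T1 = [1/2 0 0 0; 0 2 0 0; 0 0 1 0; 0 0 0 1]
T2·T1 = [1/2 0 0 5; 0 2 0 -2; 0 0 1 0; 0 0 0 1]
det M = 1; M⁻¹ = [2 0 0 -10; 0 1/2 0 1; 0 0 1 0; 0 0 0 1]
M⁻¹ · (13/2, -22/5, 1)ᵀ = (3, -6/5, 1)ᵀ

p = (3, -6/5, 1)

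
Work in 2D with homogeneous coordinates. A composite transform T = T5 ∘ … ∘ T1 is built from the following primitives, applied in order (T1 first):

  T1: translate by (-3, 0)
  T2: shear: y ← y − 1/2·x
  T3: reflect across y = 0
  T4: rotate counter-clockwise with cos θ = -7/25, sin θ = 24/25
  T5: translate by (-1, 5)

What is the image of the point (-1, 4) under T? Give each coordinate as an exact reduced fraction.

T(p) = (147/25, 71/25)

T1 translate by (-3, 0): (-1, 4) → (-4, 4)
T2 shear: y ← y − 1/2·x: (-4, 4) → (-4, 6)
T3 reflect across y = 0: (-4, 6) → (-4, -6)
T4 rotate counter-clockwise with cos θ = -7/25, sin θ = 24/25: (-4, -6) → (172/25, -54/25)
T5 translate by (-1, 5): (172/25, -54/25) → (147/25, 71/25)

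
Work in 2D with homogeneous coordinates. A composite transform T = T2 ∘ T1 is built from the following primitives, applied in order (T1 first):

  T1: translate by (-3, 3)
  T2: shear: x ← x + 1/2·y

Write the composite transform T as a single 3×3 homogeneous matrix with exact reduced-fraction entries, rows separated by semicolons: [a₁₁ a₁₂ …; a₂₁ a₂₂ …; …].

T1 = [1 0 -3; 0 1 3; 0 0 1]
T2·T1 = [1 1/2 -3/2; 0 1 3; 0 0 1]

T = [1 1/2 -3/2; 0 1 3; 0 0 1]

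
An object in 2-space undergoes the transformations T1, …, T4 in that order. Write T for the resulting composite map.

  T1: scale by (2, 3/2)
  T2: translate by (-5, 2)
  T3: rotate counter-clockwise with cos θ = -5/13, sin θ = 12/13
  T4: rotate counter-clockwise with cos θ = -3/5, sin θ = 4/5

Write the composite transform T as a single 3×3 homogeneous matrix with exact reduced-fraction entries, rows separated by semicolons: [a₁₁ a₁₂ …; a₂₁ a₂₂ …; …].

T = [-66/65 84/65 277/65; -112/65 -99/130 214/65; 0 0 1]

T1 = [2 0 0; 0 3/2 0; 0 0 1]
T2·T1 = [2 0 -5; 0 3/2 2; 0 0 1]
T3·…·T1 = [-10/13 -18/13 1/13; 24/13 -15/26 -70/13; 0 0 1]
T4·…·T1 = [-66/65 84/65 277/65; -112/65 -99/130 214/65; 0 0 1]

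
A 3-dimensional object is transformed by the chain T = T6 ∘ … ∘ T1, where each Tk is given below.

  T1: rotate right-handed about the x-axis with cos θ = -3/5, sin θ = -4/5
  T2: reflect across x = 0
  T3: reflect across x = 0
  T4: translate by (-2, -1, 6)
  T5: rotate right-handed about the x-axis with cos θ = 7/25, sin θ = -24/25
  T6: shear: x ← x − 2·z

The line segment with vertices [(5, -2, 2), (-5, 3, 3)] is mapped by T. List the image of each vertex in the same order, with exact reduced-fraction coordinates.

image vertices: (359/125, 831/125, 8/125), (-1097/125, 202/125, 111/125)

T1 rotate right-handed about the x-axis with cos θ = -3/5, sin θ = -4/5: (5, -2, 2) → (5, 14/5, 2/5); (-5, 3, 3) → (-5, 3/5, -21/5)
T2 reflect across x = 0: (5, 14/5, 2/5) → (-5, 14/5, 2/5); (-5, 3/5, -21/5) → (5, 3/5, -21/5)
T3 reflect across x = 0: (-5, 14/5, 2/5) → (5, 14/5, 2/5); (5, 3/5, -21/5) → (-5, 3/5, -21/5)
T4 translate by (-2, -1, 6): (5, 14/5, 2/5) → (3, 9/5, 32/5); (-5, 3/5, -21/5) → (-7, -2/5, 9/5)
T5 rotate right-handed about the x-axis with cos θ = 7/25, sin θ = -24/25: (3, 9/5, 32/5) → (3, 831/125, 8/125); (-7, -2/5, 9/5) → (-7, 202/125, 111/125)
T6 shear: x ← x − 2·z: (3, 831/125, 8/125) → (359/125, 831/125, 8/125); (-7, 202/125, 111/125) → (-1097/125, 202/125, 111/125)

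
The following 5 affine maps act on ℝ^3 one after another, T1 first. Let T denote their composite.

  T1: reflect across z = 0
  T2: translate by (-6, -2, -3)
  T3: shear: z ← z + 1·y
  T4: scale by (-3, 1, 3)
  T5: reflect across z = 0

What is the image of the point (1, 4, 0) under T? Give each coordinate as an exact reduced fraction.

T(p) = (15, 2, 3)

T1 reflect across z = 0: (1, 4, 0) → (1, 4, 0)
T2 translate by (-6, -2, -3): (1, 4, 0) → (-5, 2, -3)
T3 shear: z ← z + 1·y: (-5, 2, -3) → (-5, 2, -1)
T4 scale by (-3, 1, 3): (-5, 2, -1) → (15, 2, -3)
T5 reflect across z = 0: (15, 2, -3) → (15, 2, 3)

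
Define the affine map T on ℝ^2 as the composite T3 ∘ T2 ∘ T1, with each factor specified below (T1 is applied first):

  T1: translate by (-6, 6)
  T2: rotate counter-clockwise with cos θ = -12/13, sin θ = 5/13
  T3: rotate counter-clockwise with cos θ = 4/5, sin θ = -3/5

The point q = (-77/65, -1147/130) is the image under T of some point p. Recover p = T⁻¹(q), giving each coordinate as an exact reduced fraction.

T1 = [1 0 -6; 0 1 6; 0 0 1]
T2·T1 = [-12/13 -5/13 42/13; 5/13 -12/13 -102/13; 0 0 1]
T3·…·T1 = [-33/65 -56/65 -138/65; 56/65 -33/65 -534/65; 0 0 1]
det M = 1; M⁻¹ = [-33/65 56/65 6; -56/65 -33/65 -6; 0 0 1]
M⁻¹ · (-77/65, -1147/130)ᵀ = (-1, -1/2)ᵀ

p = (-1, -1/2)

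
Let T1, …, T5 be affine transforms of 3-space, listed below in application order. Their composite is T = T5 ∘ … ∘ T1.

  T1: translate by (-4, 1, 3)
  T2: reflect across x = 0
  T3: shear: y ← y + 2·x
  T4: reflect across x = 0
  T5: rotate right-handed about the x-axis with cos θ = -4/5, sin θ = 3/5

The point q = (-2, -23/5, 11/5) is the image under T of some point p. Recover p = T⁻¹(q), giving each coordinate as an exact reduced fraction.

T1 = [1 0 0 -4; 0 1 0 1; 0 0 1 3; 0 0 0 1]
T2·T1 = [-1 0 0 4; 0 1 0 1; 0 0 1 3; 0 0 0 1]
T3·…·T1 = [-1 0 0 4; -2 1 0 9; 0 0 1 3; 0 0 0 1]
T4·…·T1 = [1 0 0 -4; -2 1 0 9; 0 0 1 3; 0 0 0 1]
T5·…·T1 = [1 0 0 -4; 8/5 -4/5 -3/5 -9; -6/5 3/5 -4/5 3; 0 0 0 1]
det M = 1; M⁻¹ = [1 0 0 4; 2 -4/5 3/5 -1; 0 -3/5 -4/5 -3; 0 0 0 1]
M⁻¹ · (-2, -23/5, 11/5)ᵀ = (2, 0, -2)ᵀ

p = (2, 0, -2)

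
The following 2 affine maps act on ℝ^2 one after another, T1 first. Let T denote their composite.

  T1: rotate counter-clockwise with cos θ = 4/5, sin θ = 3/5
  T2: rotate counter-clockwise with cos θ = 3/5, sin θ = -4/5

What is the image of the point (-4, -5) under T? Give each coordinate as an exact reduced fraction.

T1 rotate counter-clockwise with cos θ = 4/5, sin θ = 3/5: (-4, -5) → (-1/5, -32/5)
T2 rotate counter-clockwise with cos θ = 3/5, sin θ = -4/5: (-1/5, -32/5) → (-131/25, -92/25)

T(p) = (-131/25, -92/25)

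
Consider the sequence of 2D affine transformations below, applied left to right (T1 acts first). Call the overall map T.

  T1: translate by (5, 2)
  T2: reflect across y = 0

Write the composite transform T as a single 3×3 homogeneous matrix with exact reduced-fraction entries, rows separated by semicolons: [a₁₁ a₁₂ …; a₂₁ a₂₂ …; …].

T1 = [1 0 5; 0 1 2; 0 0 1]
T2·T1 = [1 0 5; 0 -1 -2; 0 0 1]

T = [1 0 5; 0 -1 -2; 0 0 1]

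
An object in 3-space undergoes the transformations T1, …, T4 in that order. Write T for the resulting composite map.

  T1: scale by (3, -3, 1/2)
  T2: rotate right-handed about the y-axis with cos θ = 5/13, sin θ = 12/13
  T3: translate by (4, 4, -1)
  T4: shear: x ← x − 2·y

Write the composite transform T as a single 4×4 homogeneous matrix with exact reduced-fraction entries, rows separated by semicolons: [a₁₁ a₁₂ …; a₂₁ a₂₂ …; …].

T1 = [3 0 0 0; 0 -3 0 0; 0 0 1/2 0; 0 0 0 1]
T2·T1 = [15/13 0 6/13 0; 0 -3 0 0; -36/13 0 5/26 0; 0 0 0 1]
T3·…·T1 = [15/13 0 6/13 4; 0 -3 0 4; -36/13 0 5/26 -1; 0 0 0 1]
T4·…·T1 = [15/13 6 6/13 -4; 0 -3 0 4; -36/13 0 5/26 -1; 0 0 0 1]

T = [15/13 6 6/13 -4; 0 -3 0 4; -36/13 0 5/26 -1; 0 0 0 1]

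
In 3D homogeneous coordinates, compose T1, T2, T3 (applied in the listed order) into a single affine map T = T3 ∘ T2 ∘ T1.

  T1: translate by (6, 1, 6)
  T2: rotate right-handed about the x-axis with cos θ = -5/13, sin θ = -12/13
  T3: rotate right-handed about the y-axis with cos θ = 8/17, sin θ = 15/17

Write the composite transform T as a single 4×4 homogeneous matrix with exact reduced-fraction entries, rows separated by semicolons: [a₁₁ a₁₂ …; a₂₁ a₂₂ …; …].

T = [8/17 -180/221 -75/221 -6/221; 0 -5/13 12/13 67/13; -15/17 -96/221 -40/221 -1506/221; 0 0 0 1]

T1 = [1 0 0 6; 0 1 0 1; 0 0 1 6; 0 0 0 1]
T2·T1 = [1 0 0 6; 0 -5/13 12/13 67/13; 0 -12/13 -5/13 -42/13; 0 0 0 1]
T3·…·T1 = [8/17 -180/221 -75/221 -6/221; 0 -5/13 12/13 67/13; -15/17 -96/221 -40/221 -1506/221; 0 0 0 1]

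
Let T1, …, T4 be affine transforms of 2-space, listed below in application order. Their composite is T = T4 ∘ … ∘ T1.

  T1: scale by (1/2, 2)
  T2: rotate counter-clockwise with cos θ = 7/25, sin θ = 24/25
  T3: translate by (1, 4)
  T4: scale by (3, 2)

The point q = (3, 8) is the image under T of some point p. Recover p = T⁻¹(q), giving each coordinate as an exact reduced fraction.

T1 = [1/2 0 0; 0 2 0; 0 0 1]
T2·T1 = [7/50 -48/25 0; 12/25 14/25 0; 0 0 1]
T3·…·T1 = [7/50 -48/25 1; 12/25 14/25 4; 0 0 1]
T4·…·T1 = [21/50 -144/25 3; 24/25 28/25 8; 0 0 1]
det M = 6; M⁻¹ = [14/75 24/25 -206/25; -4/25 7/100 -2/25; 0 0 1]
M⁻¹ · (3, 8)ᵀ = (0, 0)ᵀ

p = (0, 0)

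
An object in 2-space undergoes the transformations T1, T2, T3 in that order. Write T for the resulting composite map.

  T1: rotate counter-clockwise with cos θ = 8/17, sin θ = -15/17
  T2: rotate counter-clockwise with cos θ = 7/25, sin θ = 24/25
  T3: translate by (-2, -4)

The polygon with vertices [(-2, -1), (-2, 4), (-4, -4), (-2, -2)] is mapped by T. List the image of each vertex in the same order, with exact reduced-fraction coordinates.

image vertices: (-319/85, -458/85), (-406/85, -42/85), (-2166/425, -3712/425), (-1508/425, -2706/425)

T1 rotate counter-clockwise with cos θ = 8/17, sin θ = -15/17: (-2, -1) → (-31/17, 22/17); (-2, 4) → (44/17, 62/17); (-4, -4) → (-92/17, 28/17); (-2, -2) → (-46/17, 14/17)
T2 rotate counter-clockwise with cos θ = 7/25, sin θ = 24/25: (-31/17, 22/17) → (-149/85, -118/85); (44/17, 62/17) → (-236/85, 298/85); (-92/17, 28/17) → (-1316/425, -2012/425); (-46/17, 14/17) → (-658/425, -1006/425)
T3 translate by (-2, -4): (-149/85, -118/85) → (-319/85, -458/85); (-236/85, 298/85) → (-406/85, -42/85); (-1316/425, -2012/425) → (-2166/425, -3712/425); (-658/425, -1006/425) → (-1508/425, -2706/425)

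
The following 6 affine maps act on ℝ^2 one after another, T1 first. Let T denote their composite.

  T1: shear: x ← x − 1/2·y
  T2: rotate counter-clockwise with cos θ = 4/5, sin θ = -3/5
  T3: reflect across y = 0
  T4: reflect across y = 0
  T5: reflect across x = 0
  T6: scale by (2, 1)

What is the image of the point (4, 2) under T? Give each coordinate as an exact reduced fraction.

T1 shear: x ← x − 1/2·y: (4, 2) → (3, 2)
T2 rotate counter-clockwise with cos θ = 4/5, sin θ = -3/5: (3, 2) → (18/5, -1/5)
T3 reflect across y = 0: (18/5, -1/5) → (18/5, 1/5)
T4 reflect across y = 0: (18/5, 1/5) → (18/5, -1/5)
T5 reflect across x = 0: (18/5, -1/5) → (-18/5, -1/5)
T6 scale by (2, 1): (-18/5, -1/5) → (-36/5, -1/5)

T(p) = (-36/5, -1/5)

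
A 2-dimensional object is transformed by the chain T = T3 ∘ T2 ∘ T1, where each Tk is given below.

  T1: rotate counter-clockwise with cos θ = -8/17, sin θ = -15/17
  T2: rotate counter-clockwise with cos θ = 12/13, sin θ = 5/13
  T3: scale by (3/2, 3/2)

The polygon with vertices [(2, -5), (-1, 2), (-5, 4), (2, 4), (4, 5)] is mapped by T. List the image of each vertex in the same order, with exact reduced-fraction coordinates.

T1 rotate counter-clockwise with cos θ = -8/17, sin θ = -15/17: (2, -5) → (-91/17, 10/17); (-1, 2) → (38/17, -1/17); (-5, 4) → (100/17, 43/17); (2, 4) → (44/17, -62/17); (4, 5) → (43/17, -100/17)
T2 rotate counter-clockwise with cos θ = 12/13, sin θ = 5/13: (-91/17, 10/17) → (-1142/221, -335/221); (38/17, -1/17) → (461/221, 178/221); (100/17, 43/17) → (985/221, 1016/221); (44/17, -62/17) → (838/221, -524/221); (43/17, -100/17) → (1016/221, -985/221)
T3 scale by (3/2, 3/2): (-1142/221, -335/221) → (-1713/221, -1005/442); (461/221, 178/221) → (1383/442, 267/221); (985/221, 1016/221) → (2955/442, 1524/221); (838/221, -524/221) → (1257/221, -786/221); (1016/221, -985/221) → (1524/221, -2955/442)

image vertices: (-1713/221, -1005/442), (1383/442, 267/221), (2955/442, 1524/221), (1257/221, -786/221), (1524/221, -2955/442)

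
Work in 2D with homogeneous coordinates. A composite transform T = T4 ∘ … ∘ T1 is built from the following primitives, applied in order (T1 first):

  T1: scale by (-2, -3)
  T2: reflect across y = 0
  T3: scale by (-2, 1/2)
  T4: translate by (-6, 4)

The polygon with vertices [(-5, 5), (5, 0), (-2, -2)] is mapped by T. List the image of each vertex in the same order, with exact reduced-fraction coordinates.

image vertices: (-26, 23/2), (14, 4), (-14, 1)

T1 scale by (-2, -3): (-5, 5) → (10, -15); (5, 0) → (-10, 0); (-2, -2) → (4, 6)
T2 reflect across y = 0: (10, -15) → (10, 15); (-10, 0) → (-10, 0); (4, 6) → (4, -6)
T3 scale by (-2, 1/2): (10, 15) → (-20, 15/2); (-10, 0) → (20, 0); (4, -6) → (-8, -3)
T4 translate by (-6, 4): (-20, 15/2) → (-26, 23/2); (20, 0) → (14, 4); (-8, -3) → (-14, 1)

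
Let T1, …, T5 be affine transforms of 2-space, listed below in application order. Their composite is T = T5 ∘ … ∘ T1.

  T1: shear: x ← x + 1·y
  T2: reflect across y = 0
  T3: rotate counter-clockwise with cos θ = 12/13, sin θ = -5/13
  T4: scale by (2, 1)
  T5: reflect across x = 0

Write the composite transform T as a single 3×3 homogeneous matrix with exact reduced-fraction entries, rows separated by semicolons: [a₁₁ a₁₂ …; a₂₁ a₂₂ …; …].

T1 = [1 1 0; 0 1 0; 0 0 1]
T2·T1 = [1 1 0; 0 -1 0; 0 0 1]
T3·…·T1 = [12/13 7/13 0; -5/13 -17/13 0; 0 0 1]
T4·…·T1 = [24/13 14/13 0; -5/13 -17/13 0; 0 0 1]
T5·…·T1 = [-24/13 -14/13 0; -5/13 -17/13 0; 0 0 1]

T = [-24/13 -14/13 0; -5/13 -17/13 0; 0 0 1]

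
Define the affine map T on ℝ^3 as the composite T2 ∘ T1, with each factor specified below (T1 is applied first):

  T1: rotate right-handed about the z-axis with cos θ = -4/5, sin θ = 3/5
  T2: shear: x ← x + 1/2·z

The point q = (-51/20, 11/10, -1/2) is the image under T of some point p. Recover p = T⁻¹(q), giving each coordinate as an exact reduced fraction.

T1 = [-4/5 -3/5 0 0; 3/5 -4/5 0 0; 0 0 1 0; 0 0 0 1]
T2·T1 = [-4/5 -3/5 1/2 0; 3/5 -4/5 0 0; 0 0 1 0; 0 0 0 1]
det M = 1; M⁻¹ = [-4/5 3/5 2/5 0; -3/5 -4/5 3/10 0; 0 0 1 0; 0 0 0 1]
M⁻¹ · (-51/20, 11/10, -1/2)ᵀ = (5/2, 1/2, -1/2)ᵀ

p = (5/2, 1/2, -1/2)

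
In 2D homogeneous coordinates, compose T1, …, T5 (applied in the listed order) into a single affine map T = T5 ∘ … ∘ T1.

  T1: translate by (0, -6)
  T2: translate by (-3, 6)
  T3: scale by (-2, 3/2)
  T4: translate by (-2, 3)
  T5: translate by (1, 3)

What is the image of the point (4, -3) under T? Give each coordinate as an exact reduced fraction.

T(p) = (-3, 3/2)

T1 translate by (0, -6): (4, -3) → (4, -9)
T2 translate by (-3, 6): (4, -9) → (1, -3)
T3 scale by (-2, 3/2): (1, -3) → (-2, -9/2)
T4 translate by (-2, 3): (-2, -9/2) → (-4, -3/2)
T5 translate by (1, 3): (-4, -3/2) → (-3, 3/2)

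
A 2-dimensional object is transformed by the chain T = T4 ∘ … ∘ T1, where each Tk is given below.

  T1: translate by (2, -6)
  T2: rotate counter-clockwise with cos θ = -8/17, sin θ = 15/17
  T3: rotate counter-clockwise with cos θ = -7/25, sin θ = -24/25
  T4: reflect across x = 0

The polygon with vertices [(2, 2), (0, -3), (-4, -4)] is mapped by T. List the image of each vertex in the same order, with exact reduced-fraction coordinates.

T1 translate by (2, -6): (2, 2) → (4, -4); (0, -3) → (2, -9); (-4, -4) → (-2, -10)
T2 rotate counter-clockwise with cos θ = -8/17, sin θ = 15/17: (4, -4) → (28/17, 92/17); (2, -9) → (7, 6); (-2, -10) → (166/17, 50/17)
T3 rotate counter-clockwise with cos θ = -7/25, sin θ = -24/25: (28/17, 92/17) → (2012/425, -1316/425); (7, 6) → (19/5, -42/5); (166/17, 50/17) → (38/425, -4334/425)
T4 reflect across x = 0: (2012/425, -1316/425) → (-2012/425, -1316/425); (19/5, -42/5) → (-19/5, -42/5); (38/425, -4334/425) → (-38/425, -4334/425)

image vertices: (-2012/425, -1316/425), (-19/5, -42/5), (-38/425, -4334/425)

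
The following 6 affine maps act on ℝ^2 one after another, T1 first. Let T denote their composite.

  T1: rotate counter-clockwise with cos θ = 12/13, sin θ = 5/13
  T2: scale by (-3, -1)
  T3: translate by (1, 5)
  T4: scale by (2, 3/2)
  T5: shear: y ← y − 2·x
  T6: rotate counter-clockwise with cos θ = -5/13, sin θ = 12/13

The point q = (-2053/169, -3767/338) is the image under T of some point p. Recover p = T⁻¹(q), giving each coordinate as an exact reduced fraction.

p = (2, 3/2)

T1 = [12/13 -5/13 0; 5/13 12/13 0; 0 0 1]
T2·T1 = [-36/13 15/13 0; -5/13 -12/13 0; 0 0 1]
T3·…·T1 = [-36/13 15/13 1; -5/13 -12/13 5; 0 0 1]
T4·…·T1 = [-72/13 30/13 2; -15/26 -18/13 15/2; 0 0 1]
T5·…·T1 = [-72/13 30/13 2; 21/2 -6 7/2; 0 0 1]
T6·…·T1 = [-1278/169 786/169 -4; -3093/338 750/169 1/2; 0 0 1]
det M = 9; M⁻¹ = [250/507 -262/507 29/13; 1031/1014 -142/169 175/39; 0 0 1]
M⁻¹ · (-2053/169, -3767/338)ᵀ = (2, 3/2)ᵀ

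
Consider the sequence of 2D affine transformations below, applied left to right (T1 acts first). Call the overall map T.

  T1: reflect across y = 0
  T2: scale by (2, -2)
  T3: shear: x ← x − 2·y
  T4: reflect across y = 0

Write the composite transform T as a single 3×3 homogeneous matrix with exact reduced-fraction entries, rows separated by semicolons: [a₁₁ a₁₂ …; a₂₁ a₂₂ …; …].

T = [2 -4 0; 0 -2 0; 0 0 1]

T1 = [1 0 0; 0 -1 0; 0 0 1]
T2·T1 = [2 0 0; 0 2 0; 0 0 1]
T3·…·T1 = [2 -4 0; 0 2 0; 0 0 1]
T4·…·T1 = [2 -4 0; 0 -2 0; 0 0 1]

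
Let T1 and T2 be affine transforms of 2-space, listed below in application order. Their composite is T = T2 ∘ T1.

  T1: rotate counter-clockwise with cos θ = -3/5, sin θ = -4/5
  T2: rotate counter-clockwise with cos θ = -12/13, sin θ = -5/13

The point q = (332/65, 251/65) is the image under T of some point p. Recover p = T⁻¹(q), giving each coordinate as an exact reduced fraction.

p = (5, -4)

T1 = [-3/5 4/5 0; -4/5 -3/5 0; 0 0 1]
T2·T1 = [16/65 -63/65 0; 63/65 16/65 0; 0 0 1]
det M = 1; M⁻¹ = [16/65 63/65 0; -63/65 16/65 0; 0 0 1]
M⁻¹ · (332/65, 251/65)ᵀ = (5, -4)ᵀ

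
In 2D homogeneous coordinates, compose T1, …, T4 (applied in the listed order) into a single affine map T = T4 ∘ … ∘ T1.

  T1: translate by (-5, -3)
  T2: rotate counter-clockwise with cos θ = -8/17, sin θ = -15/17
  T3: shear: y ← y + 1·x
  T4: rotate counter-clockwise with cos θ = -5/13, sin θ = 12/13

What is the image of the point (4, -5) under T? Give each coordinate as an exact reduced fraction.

T1 translate by (-5, -3): (4, -5) → (-1, -8)
T2 rotate counter-clockwise with cos θ = -8/17, sin θ = -15/17: (-1, -8) → (-112/17, 79/17)
T3 shear: y ← y + 1·x: (-112/17, 79/17) → (-112/17, -33/17)
T4 rotate counter-clockwise with cos θ = -5/13, sin θ = 12/13: (-112/17, -33/17) → (956/221, -1179/221)

T(p) = (956/221, -1179/221)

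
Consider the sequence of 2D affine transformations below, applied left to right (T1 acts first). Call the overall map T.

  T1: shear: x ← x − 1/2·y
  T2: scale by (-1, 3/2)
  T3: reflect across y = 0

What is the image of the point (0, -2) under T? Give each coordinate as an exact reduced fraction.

T1 shear: x ← x − 1/2·y: (0, -2) → (1, -2)
T2 scale by (-1, 3/2): (1, -2) → (-1, -3)
T3 reflect across y = 0: (-1, -3) → (-1, 3)

T(p) = (-1, 3)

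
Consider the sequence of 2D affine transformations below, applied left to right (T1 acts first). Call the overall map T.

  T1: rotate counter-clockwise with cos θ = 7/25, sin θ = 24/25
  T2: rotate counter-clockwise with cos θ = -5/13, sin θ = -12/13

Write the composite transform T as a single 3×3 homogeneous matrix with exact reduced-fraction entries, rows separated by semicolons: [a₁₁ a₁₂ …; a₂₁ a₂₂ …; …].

T = [253/325 204/325 0; -204/325 253/325 0; 0 0 1]

T1 = [7/25 -24/25 0; 24/25 7/25 0; 0 0 1]
T2·T1 = [253/325 204/325 0; -204/325 253/325 0; 0 0 1]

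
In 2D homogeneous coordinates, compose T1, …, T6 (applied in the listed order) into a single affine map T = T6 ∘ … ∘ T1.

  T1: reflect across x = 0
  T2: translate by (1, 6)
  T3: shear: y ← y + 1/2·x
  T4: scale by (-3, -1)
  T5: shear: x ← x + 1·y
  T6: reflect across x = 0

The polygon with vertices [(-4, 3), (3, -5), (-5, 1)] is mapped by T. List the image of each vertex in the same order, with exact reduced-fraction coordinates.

T1 reflect across x = 0: (-4, 3) → (4, 3); (3, -5) → (-3, -5); (-5, 1) → (5, 1)
T2 translate by (1, 6): (4, 3) → (5, 9); (-3, -5) → (-2, 1); (5, 1) → (6, 7)
T3 shear: y ← y + 1/2·x: (5, 9) → (5, 23/2); (-2, 1) → (-2, 0); (6, 7) → (6, 10)
T4 scale by (-3, -1): (5, 23/2) → (-15, -23/2); (-2, 0) → (6, 0); (6, 10) → (-18, -10)
T5 shear: x ← x + 1·y: (-15, -23/2) → (-53/2, -23/2); (6, 0) → (6, 0); (-18, -10) → (-28, -10)
T6 reflect across x = 0: (-53/2, -23/2) → (53/2, -23/2); (6, 0) → (-6, 0); (-28, -10) → (28, -10)

image vertices: (53/2, -23/2), (-6, 0), (28, -10)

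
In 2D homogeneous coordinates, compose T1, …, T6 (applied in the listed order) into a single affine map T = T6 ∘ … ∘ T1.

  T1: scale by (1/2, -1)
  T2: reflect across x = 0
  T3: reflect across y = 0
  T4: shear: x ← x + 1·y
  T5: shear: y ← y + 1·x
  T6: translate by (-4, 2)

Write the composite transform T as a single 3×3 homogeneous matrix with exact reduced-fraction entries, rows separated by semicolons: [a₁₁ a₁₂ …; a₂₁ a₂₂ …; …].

T = [-1/2 1 -4; -1/2 2 2; 0 0 1]

T1 = [1/2 0 0; 0 -1 0; 0 0 1]
T2·T1 = [-1/2 0 0; 0 -1 0; 0 0 1]
T3·…·T1 = [-1/2 0 0; 0 1 0; 0 0 1]
T4·…·T1 = [-1/2 1 0; 0 1 0; 0 0 1]
T5·…·T1 = [-1/2 1 0; -1/2 2 0; 0 0 1]
T6·…·T1 = [-1/2 1 -4; -1/2 2 2; 0 0 1]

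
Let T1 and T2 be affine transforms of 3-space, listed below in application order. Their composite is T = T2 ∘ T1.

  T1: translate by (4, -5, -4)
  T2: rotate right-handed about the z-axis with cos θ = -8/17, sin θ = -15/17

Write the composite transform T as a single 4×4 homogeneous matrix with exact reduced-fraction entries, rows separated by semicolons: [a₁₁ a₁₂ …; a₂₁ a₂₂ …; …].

T1 = [1 0 0 4; 0 1 0 -5; 0 0 1 -4; 0 0 0 1]
T2·T1 = [-8/17 15/17 0 -107/17; -15/17 -8/17 0 -20/17; 0 0 1 -4; 0 0 0 1]

T = [-8/17 15/17 0 -107/17; -15/17 -8/17 0 -20/17; 0 0 1 -4; 0 0 0 1]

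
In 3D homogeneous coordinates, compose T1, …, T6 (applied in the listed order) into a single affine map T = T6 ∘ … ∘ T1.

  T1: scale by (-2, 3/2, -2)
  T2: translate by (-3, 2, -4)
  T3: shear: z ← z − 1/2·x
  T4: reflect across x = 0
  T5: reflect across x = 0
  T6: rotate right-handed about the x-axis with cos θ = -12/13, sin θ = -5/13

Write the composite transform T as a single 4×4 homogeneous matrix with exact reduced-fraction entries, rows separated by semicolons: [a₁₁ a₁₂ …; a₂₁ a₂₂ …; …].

T = [-2 0 0 -3; 5/13 -18/13 -10/13 -73/26; -12/13 -15/26 24/13 20/13; 0 0 0 1]

T1 = [-2 0 0 0; 0 3/2 0 0; 0 0 -2 0; 0 0 0 1]
T2·T1 = [-2 0 0 -3; 0 3/2 0 2; 0 0 -2 -4; 0 0 0 1]
T3·…·T1 = [-2 0 0 -3; 0 3/2 0 2; 1 0 -2 -5/2; 0 0 0 1]
T4·…·T1 = [2 0 0 3; 0 3/2 0 2; 1 0 -2 -5/2; 0 0 0 1]
T5·…·T1 = [-2 0 0 -3; 0 3/2 0 2; 1 0 -2 -5/2; 0 0 0 1]
T6·…·T1 = [-2 0 0 -3; 5/13 -18/13 -10/13 -73/26; -12/13 -15/26 24/13 20/13; 0 0 0 1]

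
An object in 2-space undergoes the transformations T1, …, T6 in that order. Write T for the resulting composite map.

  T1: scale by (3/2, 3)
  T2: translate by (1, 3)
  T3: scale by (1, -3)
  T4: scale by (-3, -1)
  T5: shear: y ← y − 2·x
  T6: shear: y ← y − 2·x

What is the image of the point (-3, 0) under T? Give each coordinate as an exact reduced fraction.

T(p) = (21/2, -33)

T1 scale by (3/2, 3): (-3, 0) → (-9/2, 0)
T2 translate by (1, 3): (-9/2, 0) → (-7/2, 3)
T3 scale by (1, -3): (-7/2, 3) → (-7/2, -9)
T4 scale by (-3, -1): (-7/2, -9) → (21/2, 9)
T5 shear: y ← y − 2·x: (21/2, 9) → (21/2, -12)
T6 shear: y ← y − 2·x: (21/2, -12) → (21/2, -33)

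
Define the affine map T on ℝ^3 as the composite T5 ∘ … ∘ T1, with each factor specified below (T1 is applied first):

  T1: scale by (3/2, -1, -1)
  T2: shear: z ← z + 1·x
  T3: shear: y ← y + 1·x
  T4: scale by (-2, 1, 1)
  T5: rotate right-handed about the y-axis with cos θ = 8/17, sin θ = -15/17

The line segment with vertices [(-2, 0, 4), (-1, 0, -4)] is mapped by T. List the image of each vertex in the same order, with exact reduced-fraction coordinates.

T1 scale by (3/2, -1, -1): (-2, 0, 4) → (-3, 0, -4); (-1, 0, -4) → (-3/2, 0, 4)
T2 shear: z ← z + 1·x: (-3, 0, -4) → (-3, 0, -7); (-3/2, 0, 4) → (-3/2, 0, 5/2)
T3 shear: y ← y + 1·x: (-3, 0, -7) → (-3, -3, -7); (-3/2, 0, 5/2) → (-3/2, -3/2, 5/2)
T4 scale by (-2, 1, 1): (-3, -3, -7) → (6, -3, -7); (-3/2, -3/2, 5/2) → (3, -3/2, 5/2)
T5 rotate right-handed about the y-axis with cos θ = 8/17, sin θ = -15/17: (6, -3, -7) → (9, -3, 2); (3, -3/2, 5/2) → (-27/34, -3/2, 65/17)

image vertices: (9, -3, 2), (-27/34, -3/2, 65/17)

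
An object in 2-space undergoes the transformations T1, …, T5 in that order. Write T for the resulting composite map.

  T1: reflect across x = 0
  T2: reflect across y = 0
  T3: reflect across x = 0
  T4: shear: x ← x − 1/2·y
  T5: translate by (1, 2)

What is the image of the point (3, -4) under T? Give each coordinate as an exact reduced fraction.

T(p) = (2, 6)

T1 reflect across x = 0: (3, -4) → (-3, -4)
T2 reflect across y = 0: (-3, -4) → (-3, 4)
T3 reflect across x = 0: (-3, 4) → (3, 4)
T4 shear: x ← x − 1/2·y: (3, 4) → (1, 4)
T5 translate by (1, 2): (1, 4) → (2, 6)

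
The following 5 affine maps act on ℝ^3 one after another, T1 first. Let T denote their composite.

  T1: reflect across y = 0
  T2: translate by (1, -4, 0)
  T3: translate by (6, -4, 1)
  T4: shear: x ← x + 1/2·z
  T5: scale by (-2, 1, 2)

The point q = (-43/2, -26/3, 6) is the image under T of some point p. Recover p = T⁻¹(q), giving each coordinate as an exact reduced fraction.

p = (9/4, 2/3, 2)

T1 = [1 0 0 0; 0 -1 0 0; 0 0 1 0; 0 0 0 1]
T2·T1 = [1 0 0 1; 0 -1 0 -4; 0 0 1 0; 0 0 0 1]
T3·…·T1 = [1 0 0 7; 0 -1 0 -8; 0 0 1 1; 0 0 0 1]
T4·…·T1 = [1 0 1/2 15/2; 0 -1 0 -8; 0 0 1 1; 0 0 0 1]
T5·…·T1 = [-2 0 -1 -15; 0 -1 0 -8; 0 0 2 2; 0 0 0 1]
det M = 4; M⁻¹ = [-1/2 0 -1/4 -7; 0 -1 0 -8; 0 0 1/2 -1; 0 0 0 1]
M⁻¹ · (-43/2, -26/3, 6)ᵀ = (9/4, 2/3, 2)ᵀ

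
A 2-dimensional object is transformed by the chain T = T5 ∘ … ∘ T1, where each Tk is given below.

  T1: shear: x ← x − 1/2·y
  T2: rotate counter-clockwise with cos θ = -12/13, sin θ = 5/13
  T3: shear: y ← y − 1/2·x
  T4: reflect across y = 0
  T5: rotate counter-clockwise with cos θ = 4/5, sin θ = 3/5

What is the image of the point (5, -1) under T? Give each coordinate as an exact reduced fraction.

T(p) = (-34/65, -463/65)

T1 shear: x ← x − 1/2·y: (5, -1) → (11/2, -1)
T2 rotate counter-clockwise with cos θ = -12/13, sin θ = 5/13: (11/2, -1) → (-61/13, 79/26)
T3 shear: y ← y − 1/2·x: (-61/13, 79/26) → (-61/13, 70/13)
T4 reflect across y = 0: (-61/13, 70/13) → (-61/13, -70/13)
T5 rotate counter-clockwise with cos θ = 4/5, sin θ = 3/5: (-61/13, -70/13) → (-34/65, -463/65)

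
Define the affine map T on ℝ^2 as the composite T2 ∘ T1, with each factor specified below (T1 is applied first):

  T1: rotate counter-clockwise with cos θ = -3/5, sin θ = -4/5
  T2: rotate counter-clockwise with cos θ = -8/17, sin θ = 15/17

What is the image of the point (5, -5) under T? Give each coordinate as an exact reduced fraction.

T(p) = (71/17, -97/17)

T1 rotate counter-clockwise with cos θ = -3/5, sin θ = -4/5: (5, -5) → (-7, -1)
T2 rotate counter-clockwise with cos θ = -8/17, sin θ = 15/17: (-7, -1) → (71/17, -97/17)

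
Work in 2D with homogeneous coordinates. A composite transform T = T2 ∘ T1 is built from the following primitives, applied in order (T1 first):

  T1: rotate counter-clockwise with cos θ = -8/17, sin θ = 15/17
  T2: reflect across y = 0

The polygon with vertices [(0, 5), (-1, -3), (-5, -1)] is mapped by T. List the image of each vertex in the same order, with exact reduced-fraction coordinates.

image vertices: (-75/17, 40/17), (53/17, -9/17), (55/17, 67/17)

T1 rotate counter-clockwise with cos θ = -8/17, sin θ = 15/17: (0, 5) → (-75/17, -40/17); (-1, -3) → (53/17, 9/17); (-5, -1) → (55/17, -67/17)
T2 reflect across y = 0: (-75/17, -40/17) → (-75/17, 40/17); (53/17, 9/17) → (53/17, -9/17); (55/17, -67/17) → (55/17, 67/17)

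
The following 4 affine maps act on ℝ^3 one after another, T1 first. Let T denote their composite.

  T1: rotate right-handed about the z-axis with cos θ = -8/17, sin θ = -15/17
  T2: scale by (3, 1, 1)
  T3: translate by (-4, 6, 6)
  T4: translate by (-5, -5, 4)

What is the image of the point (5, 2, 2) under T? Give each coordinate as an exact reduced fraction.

T1 rotate right-handed about the z-axis with cos θ = -8/17, sin θ = -15/17: (5, 2, 2) → (-10/17, -91/17, 2)
T2 scale by (3, 1, 1): (-10/17, -91/17, 2) → (-30/17, -91/17, 2)
T3 translate by (-4, 6, 6): (-30/17, -91/17, 2) → (-98/17, 11/17, 8)
T4 translate by (-5, -5, 4): (-98/17, 11/17, 8) → (-183/17, -74/17, 12)

T(p) = (-183/17, -74/17, 12)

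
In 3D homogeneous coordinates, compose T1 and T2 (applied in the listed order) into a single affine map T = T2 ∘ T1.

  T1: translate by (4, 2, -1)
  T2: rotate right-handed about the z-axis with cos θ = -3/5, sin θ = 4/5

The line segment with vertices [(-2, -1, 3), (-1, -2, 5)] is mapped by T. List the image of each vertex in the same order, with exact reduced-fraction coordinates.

T1 translate by (4, 2, -1): (-2, -1, 3) → (2, 1, 2); (-1, -2, 5) → (3, 0, 4)
T2 rotate right-handed about the z-axis with cos θ = -3/5, sin θ = 4/5: (2, 1, 2) → (-2, 1, 2); (3, 0, 4) → (-9/5, 12/5, 4)

image vertices: (-2, 1, 2), (-9/5, 12/5, 4)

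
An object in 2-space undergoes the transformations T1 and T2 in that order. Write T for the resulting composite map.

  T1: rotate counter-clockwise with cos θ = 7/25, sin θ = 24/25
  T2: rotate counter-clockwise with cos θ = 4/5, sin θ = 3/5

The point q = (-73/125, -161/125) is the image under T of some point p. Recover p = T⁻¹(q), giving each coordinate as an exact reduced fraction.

p = (-1, 1)

T1 = [7/25 -24/25 0; 24/25 7/25 0; 0 0 1]
T2·T1 = [-44/125 -117/125 0; 117/125 -44/125 0; 0 0 1]
det M = 1; M⁻¹ = [-44/125 117/125 0; -117/125 -44/125 0; 0 0 1]
M⁻¹ · (-73/125, -161/125)ᵀ = (-1, 1)ᵀ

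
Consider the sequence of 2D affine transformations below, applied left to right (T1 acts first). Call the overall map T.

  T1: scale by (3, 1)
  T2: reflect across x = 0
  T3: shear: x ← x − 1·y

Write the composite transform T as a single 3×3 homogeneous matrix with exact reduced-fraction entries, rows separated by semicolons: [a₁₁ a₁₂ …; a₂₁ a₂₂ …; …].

T1 = [3 0 0; 0 1 0; 0 0 1]
T2·T1 = [-3 0 0; 0 1 0; 0 0 1]
T3·…·T1 = [-3 -1 0; 0 1 0; 0 0 1]

T = [-3 -1 0; 0 1 0; 0 0 1]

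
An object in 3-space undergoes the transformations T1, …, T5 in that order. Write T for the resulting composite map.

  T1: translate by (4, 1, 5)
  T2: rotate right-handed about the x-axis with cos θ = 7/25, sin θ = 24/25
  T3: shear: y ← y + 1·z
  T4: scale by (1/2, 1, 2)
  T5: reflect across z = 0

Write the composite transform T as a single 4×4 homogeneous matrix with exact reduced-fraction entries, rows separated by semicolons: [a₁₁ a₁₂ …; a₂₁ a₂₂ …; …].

T = [1/2 0 0 2; 0 31/25 -17/25 -54/25; 0 -48/25 -14/25 -118/25; 0 0 0 1]

T1 = [1 0 0 4; 0 1 0 1; 0 0 1 5; 0 0 0 1]
T2·T1 = [1 0 0 4; 0 7/25 -24/25 -113/25; 0 24/25 7/25 59/25; 0 0 0 1]
T3·…·T1 = [1 0 0 4; 0 31/25 -17/25 -54/25; 0 24/25 7/25 59/25; 0 0 0 1]
T4·…·T1 = [1/2 0 0 2; 0 31/25 -17/25 -54/25; 0 48/25 14/25 118/25; 0 0 0 1]
T5·…·T1 = [1/2 0 0 2; 0 31/25 -17/25 -54/25; 0 -48/25 -14/25 -118/25; 0 0 0 1]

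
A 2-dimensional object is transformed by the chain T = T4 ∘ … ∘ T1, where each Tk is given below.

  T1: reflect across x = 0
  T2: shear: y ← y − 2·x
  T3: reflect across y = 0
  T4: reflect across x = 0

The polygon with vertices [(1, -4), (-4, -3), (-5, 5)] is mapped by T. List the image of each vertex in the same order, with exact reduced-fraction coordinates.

T1 reflect across x = 0: (1, -4) → (-1, -4); (-4, -3) → (4, -3); (-5, 5) → (5, 5)
T2 shear: y ← y − 2·x: (-1, -4) → (-1, -2); (4, -3) → (4, -11); (5, 5) → (5, -5)
T3 reflect across y = 0: (-1, -2) → (-1, 2); (4, -11) → (4, 11); (5, -5) → (5, 5)
T4 reflect across x = 0: (-1, 2) → (1, 2); (4, 11) → (-4, 11); (5, 5) → (-5, 5)

image vertices: (1, 2), (-4, 11), (-5, 5)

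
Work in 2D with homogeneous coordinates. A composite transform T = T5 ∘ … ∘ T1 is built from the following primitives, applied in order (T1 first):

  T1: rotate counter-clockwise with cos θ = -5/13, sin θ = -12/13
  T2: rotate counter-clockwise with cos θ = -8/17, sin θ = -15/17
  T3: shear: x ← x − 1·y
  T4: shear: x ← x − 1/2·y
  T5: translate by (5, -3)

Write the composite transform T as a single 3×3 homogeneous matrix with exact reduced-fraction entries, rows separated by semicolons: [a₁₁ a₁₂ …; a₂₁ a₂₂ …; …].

T = [-61/34 3/17 5; 171/221 -140/221 -3; 0 0 1]

T1 = [-5/13 12/13 0; -12/13 -5/13 0; 0 0 1]
T2·T1 = [-140/221 -171/221 0; 171/221 -140/221 0; 0 0 1]
T3·…·T1 = [-311/221 -31/221 0; 171/221 -140/221 0; 0 0 1]
T4·…·T1 = [-61/34 3/17 0; 171/221 -140/221 0; 0 0 1]
T5·…·T1 = [-61/34 3/17 5; 171/221 -140/221 -3; 0 0 1]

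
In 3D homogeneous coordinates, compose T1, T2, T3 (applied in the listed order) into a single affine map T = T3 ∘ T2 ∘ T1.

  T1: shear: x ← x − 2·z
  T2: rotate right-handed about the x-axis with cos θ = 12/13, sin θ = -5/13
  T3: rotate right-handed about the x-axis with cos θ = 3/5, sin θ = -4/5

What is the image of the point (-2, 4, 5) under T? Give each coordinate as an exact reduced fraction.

T1 shear: x ← x − 2·z: (-2, 4, 5) → (-12, 4, 5)
T2 rotate right-handed about the x-axis with cos θ = 12/13, sin θ = -5/13: (-12, 4, 5) → (-12, 73/13, 40/13)
T3 rotate right-handed about the x-axis with cos θ = 3/5, sin θ = -4/5: (-12, 73/13, 40/13) → (-12, 379/65, -172/65)

T(p) = (-12, 379/65, -172/65)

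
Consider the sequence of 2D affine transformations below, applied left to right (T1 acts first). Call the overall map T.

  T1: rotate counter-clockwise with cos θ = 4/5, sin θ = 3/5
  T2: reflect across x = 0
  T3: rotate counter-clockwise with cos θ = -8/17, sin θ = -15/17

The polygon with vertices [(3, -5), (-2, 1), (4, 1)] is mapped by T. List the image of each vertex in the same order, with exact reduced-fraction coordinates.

image vertices: (3/5, 29/5), (-118/85, -149/85), (344/85, 67/85)

T1 rotate counter-clockwise with cos θ = 4/5, sin θ = 3/5: (3, -5) → (27/5, -11/5); (-2, 1) → (-11/5, -2/5); (4, 1) → (13/5, 16/5)
T2 reflect across x = 0: (27/5, -11/5) → (-27/5, -11/5); (-11/5, -2/5) → (11/5, -2/5); (13/5, 16/5) → (-13/5, 16/5)
T3 rotate counter-clockwise with cos θ = -8/17, sin θ = -15/17: (-27/5, -11/5) → (3/5, 29/5); (11/5, -2/5) → (-118/85, -149/85); (-13/5, 16/5) → (344/85, 67/85)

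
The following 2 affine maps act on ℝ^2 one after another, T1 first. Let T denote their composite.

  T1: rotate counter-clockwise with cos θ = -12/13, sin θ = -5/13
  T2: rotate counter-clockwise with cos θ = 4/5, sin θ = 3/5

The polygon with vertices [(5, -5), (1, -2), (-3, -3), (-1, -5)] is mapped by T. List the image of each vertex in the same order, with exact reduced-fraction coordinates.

image vertices: (-89/13, -23/13), (-29/13, 2/13), (-69/65, 267/65), (-19/5, 17/5)

T1 rotate counter-clockwise with cos θ = -12/13, sin θ = -5/13: (5, -5) → (-85/13, 35/13); (1, -2) → (-22/13, 19/13); (-3, -3) → (21/13, 51/13); (-1, -5) → (-1, 5)
T2 rotate counter-clockwise with cos θ = 4/5, sin θ = 3/5: (-85/13, 35/13) → (-89/13, -23/13); (-22/13, 19/13) → (-29/13, 2/13); (21/13, 51/13) → (-69/65, 267/65); (-1, 5) → (-19/5, 17/5)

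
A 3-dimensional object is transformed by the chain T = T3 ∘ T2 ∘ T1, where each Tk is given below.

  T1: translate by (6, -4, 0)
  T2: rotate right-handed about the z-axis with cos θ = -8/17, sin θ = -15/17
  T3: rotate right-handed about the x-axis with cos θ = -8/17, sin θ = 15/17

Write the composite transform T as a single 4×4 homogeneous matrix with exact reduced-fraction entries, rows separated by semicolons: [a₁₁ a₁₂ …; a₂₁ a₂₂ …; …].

T = [-8/17 15/17 0 -108/17; 120/289 64/289 -15/17 464/289; -225/289 -120/289 -8/17 -870/289; 0 0 0 1]

T1 = [1 0 0 6; 0 1 0 -4; 0 0 1 0; 0 0 0 1]
T2·T1 = [-8/17 15/17 0 -108/17; -15/17 -8/17 0 -58/17; 0 0 1 0; 0 0 0 1]
T3·…·T1 = [-8/17 15/17 0 -108/17; 120/289 64/289 -15/17 464/289; -225/289 -120/289 -8/17 -870/289; 0 0 0 1]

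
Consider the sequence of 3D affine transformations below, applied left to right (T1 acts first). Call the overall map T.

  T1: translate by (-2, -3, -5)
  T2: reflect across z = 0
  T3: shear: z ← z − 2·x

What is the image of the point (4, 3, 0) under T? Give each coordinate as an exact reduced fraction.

T1 translate by (-2, -3, -5): (4, 3, 0) → (2, 0, -5)
T2 reflect across z = 0: (2, 0, -5) → (2, 0, 5)
T3 shear: z ← z − 2·x: (2, 0, 5) → (2, 0, 1)

T(p) = (2, 0, 1)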